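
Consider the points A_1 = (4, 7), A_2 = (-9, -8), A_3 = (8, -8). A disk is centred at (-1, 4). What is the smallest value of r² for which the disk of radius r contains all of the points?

225

The required radius is the distance from (-1, 4) to the farthest point.
Squared distances: 34, 208, 225.
Maximum is 225, attained at A_3.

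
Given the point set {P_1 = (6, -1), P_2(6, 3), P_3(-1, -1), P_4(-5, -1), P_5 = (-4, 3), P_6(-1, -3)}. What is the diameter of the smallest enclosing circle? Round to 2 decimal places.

11.70

By Welzl's lemma the MEC is supported by two points (diametrically opposite) or three points (on a circumcircle).
The farthest pair is P_2–P_4 with squared distance 137. The circle on this segment as diameter has centre (0.5, 1) and r² = 137/4 = 34.25.
Check P_1: distance² to centre = 34.25 ≤ 34.25, so it lies inside.
All remaining points lie in this disk, and no smaller disk contains both endpoints, so this is the minimum enclosing circle.
Diameter = 2r = 2√(34.25) ≈ 11.70.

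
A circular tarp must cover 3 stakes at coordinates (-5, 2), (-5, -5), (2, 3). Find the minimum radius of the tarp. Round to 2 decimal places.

5.32

Call the three points A, B, C in the order given.
Side lengths²: AB² = 49, AC² = 50, BC² = 113.
Since BC² = 113 ≥ 50 + 49 = 99, the angle opposite BC is not acute, so the smallest enclosing circle has BC as diameter.
Centre = midpoint of BC = (-1.5, -1), r² = 113/4 = 28.25.
r = √(28.25) ≈ 5.32.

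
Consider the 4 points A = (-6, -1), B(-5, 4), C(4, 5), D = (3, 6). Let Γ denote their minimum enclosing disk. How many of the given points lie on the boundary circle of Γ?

2

The farthest pair is A–C with squared distance 136. The circle on this segment as diameter has centre (-1, 2) and r² = 136/4 = 34.
Check B: distance² to centre = 20 ≤ 34, so it lies inside.
All remaining points lie in this disk, and no smaller disk contains both endpoints, so this is the minimum enclosing circle.
The points at distance exactly r from the centre are A, C — 2 points.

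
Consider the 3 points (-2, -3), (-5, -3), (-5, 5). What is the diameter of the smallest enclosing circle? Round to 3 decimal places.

Call the three points A, B, C in the order given.
Side lengths²: AB² = 9, AC² = 73, BC² = 64.
Since AC² = 73 ≥ 64 + 9 = 73, the angle opposite AC is not acute, so the smallest enclosing circle has AC as diameter.
Centre = midpoint of AC = (-3.5, 1), r² = 73/4 = 18.25.
Diameter = 2r = 2√(18.25) ≈ 8.544.

8.544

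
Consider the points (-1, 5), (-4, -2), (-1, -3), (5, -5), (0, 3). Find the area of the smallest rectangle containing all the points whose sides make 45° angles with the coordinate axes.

80

In coordinates u = x + y, v = x − y the rectangle is axis-aligned; the map (x,y)→(u,v) scales areas by 2.
u-values: 4, -6, -4, 0, 3; range = 4 − (-6) = 10.
v-values: -6, -2, 2, 10, -3; range = 10 − (-6) = 16.
Area = (10 × 16) / 2 = 80.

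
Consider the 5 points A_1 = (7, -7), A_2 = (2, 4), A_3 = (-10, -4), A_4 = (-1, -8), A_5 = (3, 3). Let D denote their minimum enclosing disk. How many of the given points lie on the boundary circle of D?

By Welzl's lemma the MEC is supported by two points (diametrically opposite) or three points (on a circumcircle).
The minimum enclosing circle is determined by three boundary points: A_1, A_2, A_3.
Their circumcentre is (-54/43, -177/43) with r² = 141401/1849.
The farthest remaining point A_5 is at distance² 127125/1849 ≤ 141401/1849.
The points at distance exactly r from the centre are A_1, A_2, A_3 — 3 points.

3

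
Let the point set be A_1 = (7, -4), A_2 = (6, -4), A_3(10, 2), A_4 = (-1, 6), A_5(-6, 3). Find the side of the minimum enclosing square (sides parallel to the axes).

16

The bounding box has width 16 and height 10.
An axis-aligned square enclosing the set must have side ≥ max(width, height).
So the minimum side is max(16, 10) = 16.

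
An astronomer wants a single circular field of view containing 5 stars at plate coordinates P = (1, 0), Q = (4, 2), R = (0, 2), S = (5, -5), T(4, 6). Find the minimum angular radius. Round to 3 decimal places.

5.523

By Welzl's lemma the MEC is supported by two points (diametrically opposite) or three points (on a circumcircle).
The farthest pair is S–T with squared distance 122. The circle on this segment as diameter has centre (4.5, 0.5) and r² = 122/4 = 30.5.
Check P: distance² to centre = 12.5 ≤ 30.5, so it lies inside.
All remaining points lie in this disk, and no smaller disk contains both endpoints, so this is the minimum enclosing circle.
r = √(30.5) ≈ 5.523.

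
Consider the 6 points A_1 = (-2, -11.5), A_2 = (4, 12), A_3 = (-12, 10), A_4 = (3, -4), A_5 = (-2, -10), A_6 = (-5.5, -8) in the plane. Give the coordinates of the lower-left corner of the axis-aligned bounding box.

x-range [-12, 4], y-range [-11.5, 12].
The lower-left corner is (-12, -11.5).

(-12, -11.5)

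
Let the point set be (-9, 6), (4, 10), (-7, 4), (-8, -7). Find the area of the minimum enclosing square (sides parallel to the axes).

289

The bounding box has width 13 and height 17.
An axis-aligned square enclosing the set must have side ≥ max(width, height).
So the minimum side is max(13, 17) = 17.
Area = 17² = 289.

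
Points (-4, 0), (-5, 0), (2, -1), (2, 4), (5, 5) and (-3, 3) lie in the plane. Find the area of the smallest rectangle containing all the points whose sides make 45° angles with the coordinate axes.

In coordinates u = x + y, v = x − y the rectangle is axis-aligned; the map (x,y)→(u,v) scales areas by 2.
u-values: -4, -5, 1, 6, 10, 0; range = 10 − (-5) = 15.
v-values: -4, -5, 3, -2, 0, -6; range = 3 − (-6) = 9.
Area = (15 × 9) / 2 = 67.5.

67.5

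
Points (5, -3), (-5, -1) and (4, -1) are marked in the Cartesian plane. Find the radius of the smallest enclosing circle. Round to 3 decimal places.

Call the three points A, B, C in the order given.
Side lengths²: AB² = 104, AC² = 5, BC² = 81.
Since AB² = 104 ≥ 81 + 5 = 86, the angle opposite AB is not acute, so the smallest enclosing circle has AB as diameter.
Centre = midpoint of AB = (0, -2), r² = 104/4 = 26.
r = √26 ≈ 5.099.

5.099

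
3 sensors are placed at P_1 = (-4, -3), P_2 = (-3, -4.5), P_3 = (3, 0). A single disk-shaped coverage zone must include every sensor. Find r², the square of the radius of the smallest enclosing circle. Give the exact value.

Side lengths²: P_1P_2² = 3.25, P_1P_3² = 58, P_2P_3² = 56.25.
Since P_1P_3² = 58 < 56.25 + 3.25 = 59.5, the triangle is acute, so the smallest enclosing circle is the circumcircle.
Circumcentre = (-5/12, -61/36), r² = 9425/648.

9425/648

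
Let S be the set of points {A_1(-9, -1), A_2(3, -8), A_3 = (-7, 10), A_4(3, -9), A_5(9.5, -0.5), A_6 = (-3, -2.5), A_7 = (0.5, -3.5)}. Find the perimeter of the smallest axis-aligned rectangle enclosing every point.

75

Width = max x − min x = 9.5 − (-9) = 18.5.
Height = max y − min y = 10 − (-9) = 19.
Perimeter = 2(18.5 + 19) = 75.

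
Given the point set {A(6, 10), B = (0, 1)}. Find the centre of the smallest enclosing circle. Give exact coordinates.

(3, 5.5)

The smallest circle enclosing two points has them as diameter endpoints.
Centre = midpoint = (3, 5.5); r² = |AB|²/4 = 117/4 = 29.25.
Centre = (3, 5.5).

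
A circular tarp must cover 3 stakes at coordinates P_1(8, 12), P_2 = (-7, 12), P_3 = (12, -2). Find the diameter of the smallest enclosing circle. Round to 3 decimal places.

23.601

Side lengths²: P_1P_2² = 225, P_1P_3² = 212, P_2P_3² = 557.
Since P_2P_3² = 557 ≥ 225 + 212 = 437, the angle opposite P_2P_3 is not acute, so the smallest enclosing circle has P_2P_3 as diameter.
Centre = midpoint of P_2P_3 = (2.5, 5), r² = 557/4 = 139.25.
Diameter = 2r = 2√(139.25) ≈ 23.601.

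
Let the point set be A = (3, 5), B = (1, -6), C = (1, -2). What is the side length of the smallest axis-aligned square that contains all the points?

The bounding box has width 2 and height 11.
An axis-aligned square enclosing the set must have side ≥ max(width, height).
So the minimum side is max(2, 11) = 11.

11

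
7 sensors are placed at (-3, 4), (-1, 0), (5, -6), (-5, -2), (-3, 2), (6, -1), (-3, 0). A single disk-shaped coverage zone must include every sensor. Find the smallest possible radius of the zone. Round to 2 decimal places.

The farthest pair is (-3, 4)–(5, -6) with squared distance 164. The circle on this segment as diameter has centre (1, -1) and r² = 164/4 = 41.
Check (-1, 0): distance² to centre = 5 ≤ 41, so it lies inside.
All remaining points lie in this disk, and no smaller disk contains both endpoints, so this is the minimum enclosing circle.
r = √41 ≈ 6.40.

6.40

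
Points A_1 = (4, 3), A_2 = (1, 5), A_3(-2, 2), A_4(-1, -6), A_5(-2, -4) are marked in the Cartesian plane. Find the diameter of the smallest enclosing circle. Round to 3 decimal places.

11.180

The minimum enclosing circle of a finite set is fixed by two of the points (as a diameter) or three (as a circumcircle).
The farthest pair is A_2–A_4 with squared distance 125. The circle on this segment as diameter has centre (0, -0.5) and r² = 125/4 = 31.25.
Check A_1: distance² to centre = 28.25 ≤ 31.25, so it lies inside.
All remaining points lie in this disk, and no smaller disk contains both endpoints, so this is the minimum enclosing circle.
Diameter = 2r = 2√(31.25) ≈ 11.180.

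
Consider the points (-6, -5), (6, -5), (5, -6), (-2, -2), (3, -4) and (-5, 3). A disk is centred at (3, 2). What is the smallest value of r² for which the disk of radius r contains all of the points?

130

The required radius is the distance from (3, 2) to the farthest point.
Squared distances: 130, 58, 68, 41, 36, 65.
Maximum is 130, attained at (-6, -5).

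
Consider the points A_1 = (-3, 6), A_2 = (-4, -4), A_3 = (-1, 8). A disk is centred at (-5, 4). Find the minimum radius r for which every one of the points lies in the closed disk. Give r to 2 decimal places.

8.06

The required radius is the distance from (-5, 4) to the farthest point.
Squared distances: 8, 65, 32.
Maximum is 65, attained at A_2.
r = √65 ≈ 8.06.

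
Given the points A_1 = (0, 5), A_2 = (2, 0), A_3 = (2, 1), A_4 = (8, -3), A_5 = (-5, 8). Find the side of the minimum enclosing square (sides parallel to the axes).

13

The bounding box has width 13 and height 11.
An axis-aligned square enclosing the set must have side ≥ max(width, height).
So the minimum side is max(13, 11) = 13.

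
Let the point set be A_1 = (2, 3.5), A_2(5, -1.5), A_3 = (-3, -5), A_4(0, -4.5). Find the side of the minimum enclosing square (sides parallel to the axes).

8.5

The bounding box has width 8 and height 8.5.
An axis-aligned square enclosing the set must have side ≥ max(width, height).
So the minimum side is max(8, 8.5) = 8.5.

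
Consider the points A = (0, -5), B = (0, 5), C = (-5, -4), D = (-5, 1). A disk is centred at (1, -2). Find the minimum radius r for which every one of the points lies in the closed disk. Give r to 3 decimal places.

The required radius is the distance from (1, -2) to the farthest point.
Squared distances: 10, 50, 40, 45.
Maximum is 50, attained at B.
r = √50 ≈ 7.071.

7.071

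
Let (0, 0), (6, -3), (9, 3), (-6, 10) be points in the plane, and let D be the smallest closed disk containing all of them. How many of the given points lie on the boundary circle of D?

A smallest enclosing disk is always determined by at most three of the input points on its boundary.
The minimum enclosing circle is determined by three boundary points: (6, -3), (9, 3), (-6, 10).
Their circumcentre is (13/74, 271/74) with r² = 214405/2738.
The farthest remaining point (0, 0) is at distance² 36805/2738 ≤ 214405/2738.
The points at distance exactly r from the centre are (6, -3), (9, 3), (-6, 10) — 3 points.

3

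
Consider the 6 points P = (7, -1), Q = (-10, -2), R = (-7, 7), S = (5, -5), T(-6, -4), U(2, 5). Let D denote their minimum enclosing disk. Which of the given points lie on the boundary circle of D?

P, Q, R

The minimum enclosing circle is determined by three boundary points: P, Q, R.
Their circumcentre is (-1.6, 0.2) with r² = 75.4.
The farthest remaining point S is at distance² 70.6 ≤ 75.4.
The points at distance exactly r from the centre are P, Q, R — 3 points.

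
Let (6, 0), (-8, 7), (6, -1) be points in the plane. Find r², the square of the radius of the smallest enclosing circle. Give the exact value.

Call the three points A, B, C in the order given.
Side lengths²: AB² = 245, AC² = 1, BC² = 260.
Since BC² = 260 ≥ 245 + 1 = 246, the angle opposite BC is not acute, so the smallest enclosing circle has BC as diameter.
Centre = midpoint of BC = (-1, 3), r² = 260/4 = 65.

65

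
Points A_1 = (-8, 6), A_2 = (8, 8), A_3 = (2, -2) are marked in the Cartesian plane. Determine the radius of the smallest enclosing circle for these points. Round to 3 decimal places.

8.136

Side lengths²: A_1A_2² = 260, A_1A_3² = 164, A_2A_3² = 136.
Since A_1A_2² = 260 < 164 + 136 = 300, the triangle is acute, so the smallest enclosing circle is the circumcircle.
Circumcentre = (5/37, 219/37), r² = 90610/1369.
r = √(90610/1369) ≈ 8.136.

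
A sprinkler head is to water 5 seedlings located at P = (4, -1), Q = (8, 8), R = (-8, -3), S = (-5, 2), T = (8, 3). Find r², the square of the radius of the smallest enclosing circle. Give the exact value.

The farthest pair is Q–R with squared distance 377. The circle on this segment as diameter has centre (0, 2.5) and r² = 377/4 = 94.25.
Check P: distance² to centre = 28.25 ≤ 94.25, so it lies inside.
All remaining points lie in this disk, and no smaller disk contains both endpoints, so this is the minimum enclosing circle.

94.25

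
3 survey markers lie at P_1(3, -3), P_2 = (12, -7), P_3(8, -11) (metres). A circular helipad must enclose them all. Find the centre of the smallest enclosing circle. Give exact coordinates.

(183/26, -157/26)

Side lengths²: P_1P_2² = 97, P_1P_3² = 89, P_2P_3² = 32.
Since P_1P_2² = 97 < 89 + 32 = 121, the triangle is acute, so the smallest enclosing circle is the circumcircle.
Circumcentre = (183/26, -157/26), r² = 8633/338.
Centre = (183/26, -157/26).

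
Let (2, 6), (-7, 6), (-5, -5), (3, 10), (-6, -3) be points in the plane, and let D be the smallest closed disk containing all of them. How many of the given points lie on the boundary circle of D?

By Welzl's lemma the MEC is supported by two points (diametrically opposite) or three points (on a circumcircle).
The farthest pair is (-5, -5)–(3, 10) with squared distance 289. The circle on this segment as diameter has centre (-1, 2.5) and r² = 289/4 = 72.25.
Check (2, 6): distance² to centre = 21.25 ≤ 72.25, so it lies inside.
All remaining points lie in this disk, and no smaller disk contains both endpoints, so this is the minimum enclosing circle.
The points at distance exactly r from the centre are (-5, -5), (3, 10) — 2 points.

2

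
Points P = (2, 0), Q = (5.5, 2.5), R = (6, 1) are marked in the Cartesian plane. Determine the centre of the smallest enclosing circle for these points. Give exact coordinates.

(50/13, 29/26)

Side lengths²: PQ² = 18.5, PR² = 17, QR² = 2.5.
Since PQ² = 18.5 < 17 + 2.5 = 19.5, the triangle is acute, so the smallest enclosing circle is the circumcircle.
Circumcentre = (50/13, 29/26), r² = 3145/676.
Centre = (50/13, 29/26).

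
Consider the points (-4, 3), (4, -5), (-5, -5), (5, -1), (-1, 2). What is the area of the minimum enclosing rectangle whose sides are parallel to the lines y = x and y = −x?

In coordinates u = x + y, v = x − y the rectangle is axis-aligned; the map (x,y)→(u,v) scales areas by 2.
u-values: -1, -1, -10, 4, 1; range = 4 − (-10) = 14.
v-values: -7, 9, 0, 6, -3; range = 9 − (-7) = 16.
Area = (14 × 16) / 2 = 112.

112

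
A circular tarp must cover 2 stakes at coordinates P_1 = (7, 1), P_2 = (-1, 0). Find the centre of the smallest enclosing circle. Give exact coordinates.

The smallest circle enclosing two points has them as diameter endpoints.
Centre = midpoint = (3, 0.5); r² = |P_1P_2|²/4 = 65/4 = 16.25.
Centre = (3, 0.5).

(3, 0.5)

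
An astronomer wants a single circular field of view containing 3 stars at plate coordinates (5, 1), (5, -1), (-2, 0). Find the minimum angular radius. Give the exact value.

Call the three points A, B, C in the order given.
Side lengths²: AB² = 4, AC² = 50, BC² = 50.
Since BC² = 50 < 50 + 4 = 54, the triangle is acute, so the smallest enclosing circle is the circumcircle.
Circumcentre = (11/7, 0), r² = 625/49.
r = √(625/49) = 25/7.

25/7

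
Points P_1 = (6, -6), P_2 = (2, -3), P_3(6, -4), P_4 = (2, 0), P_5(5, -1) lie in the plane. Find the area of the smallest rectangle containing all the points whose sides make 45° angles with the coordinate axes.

25

In coordinates u = x + y, v = x − y the rectangle is axis-aligned; the map (x,y)→(u,v) scales areas by 2.
u-values: 0, -1, 2, 2, 4; range = 4 − (-1) = 5.
v-values: 12, 5, 10, 2, 6; range = 12 − 2 = 10.
Area = (5 × 10) / 2 = 25.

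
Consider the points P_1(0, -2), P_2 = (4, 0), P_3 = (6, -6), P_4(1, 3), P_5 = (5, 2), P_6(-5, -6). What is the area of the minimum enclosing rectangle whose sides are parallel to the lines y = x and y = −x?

In coordinates u = x + y, v = x − y the rectangle is axis-aligned; the map (x,y)→(u,v) scales areas by 2.
u-values: -2, 4, 0, 4, 7, -11; range = 7 − (-11) = 18.
v-values: 2, 4, 12, -2, 3, 1; range = 12 − (-2) = 14.
Area = (18 × 14) / 2 = 126.

126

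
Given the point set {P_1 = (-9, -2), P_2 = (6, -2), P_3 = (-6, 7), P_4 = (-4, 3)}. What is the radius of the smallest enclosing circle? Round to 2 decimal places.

The minimum enclosing circle of a finite set is fixed by two of the points (as a diameter) or three (as a circumcircle).
The minimum enclosing circle is determined by three boundary points: P_1, P_2, P_3.
Their circumcentre is (-1.5, 0.5) with r² = 62.5.
The farthest remaining point P_4 is at distance² 12.5 ≤ 62.5.
r = √(62.5) ≈ 7.91.

7.91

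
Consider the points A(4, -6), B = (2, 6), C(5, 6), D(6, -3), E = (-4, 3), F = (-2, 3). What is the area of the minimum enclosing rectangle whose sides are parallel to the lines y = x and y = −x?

In coordinates u = x + y, v = x − y the rectangle is axis-aligned; the map (x,y)→(u,v) scales areas by 2.
u-values: -2, 8, 11, 3, -1, 1; range = 11 − (-2) = 13.
v-values: 10, -4, -1, 9, -7, -5; range = 10 − (-7) = 17.
Area = (13 × 17) / 2 = 110.5.

110.5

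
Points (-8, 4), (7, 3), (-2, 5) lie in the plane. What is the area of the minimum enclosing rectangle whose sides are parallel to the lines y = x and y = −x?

112

In coordinates u = x + y, v = x − y the rectangle is axis-aligned; the map (x,y)→(u,v) scales areas by 2.
u-values: -4, 10, 3; range = 10 − (-4) = 14.
v-values: -12, 4, -7; range = 4 − (-12) = 16.
Area = (14 × 16) / 2 = 112.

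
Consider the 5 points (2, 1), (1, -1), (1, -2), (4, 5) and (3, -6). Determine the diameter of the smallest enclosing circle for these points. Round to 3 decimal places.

The minimum enclosing circle of a finite set is fixed by two of the points (as a diameter) or three (as a circumcircle).
The farthest pair is (4, 5)–(3, -6) with squared distance 122. The circle on this segment as diameter has centre (3.5, -0.5) and r² = 122/4 = 30.5.
Check (2, 1): distance² to centre = 4.5 ≤ 30.5, so it lies inside.
All remaining points lie in this disk, and no smaller disk contains both endpoints, so this is the minimum enclosing circle.
Diameter = 2r = 2√(30.5) ≈ 11.045.

11.045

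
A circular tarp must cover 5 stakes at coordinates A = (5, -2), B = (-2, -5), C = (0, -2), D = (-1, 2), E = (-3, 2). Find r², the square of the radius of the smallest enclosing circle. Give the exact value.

3625/169

By Welzl's lemma the MEC is supported by two points (diametrically opposite) or three points (on a circumcircle).
The minimum enclosing circle is determined by three boundary points: A, B, E.
Their circumcentre is (6/13, -14/13) with r² = 3625/169.
The farthest remaining point D is at distance² 1961/169 ≤ 3625/169.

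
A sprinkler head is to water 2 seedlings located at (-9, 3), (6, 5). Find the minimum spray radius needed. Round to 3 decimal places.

The smallest circle enclosing two points has them as diameter endpoints.
Centre = midpoint = (-1.5, 4); r² = |(-9, 3)−(6, 5)|²/4 = 229/4 = 57.25.
r = √(57.25) ≈ 7.566.

7.566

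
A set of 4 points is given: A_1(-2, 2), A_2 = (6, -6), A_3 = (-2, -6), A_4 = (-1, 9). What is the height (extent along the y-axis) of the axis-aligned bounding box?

15

max y = 9, min y = -6, so height = 15.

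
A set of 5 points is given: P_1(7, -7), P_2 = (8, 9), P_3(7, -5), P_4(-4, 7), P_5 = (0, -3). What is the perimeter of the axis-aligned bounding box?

56

Width = max x − min x = 8 − (-4) = 12.
Height = max y − min y = 9 − (-7) = 16.
Perimeter = 2(12 + 16) = 56.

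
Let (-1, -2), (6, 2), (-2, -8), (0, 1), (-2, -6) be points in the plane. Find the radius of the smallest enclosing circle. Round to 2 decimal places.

6.40

By Welzl's lemma the MEC is supported by two points (diametrically opposite) or three points (on a circumcircle).
The farthest pair is (6, 2)–(-2, -8) with squared distance 164. The circle on this segment as diameter has centre (2, -3) and r² = 164/4 = 41.
Check (-1, -2): distance² to centre = 10 ≤ 41, so it lies inside.
All remaining points lie in this disk, and no smaller disk contains both endpoints, so this is the minimum enclosing circle.
r = √41 ≈ 6.40.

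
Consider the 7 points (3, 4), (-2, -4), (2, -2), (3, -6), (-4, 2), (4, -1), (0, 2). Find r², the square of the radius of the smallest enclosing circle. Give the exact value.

By Welzl's lemma the MEC is supported by two points (diametrically opposite) or three points (on a circumcircle).
The minimum enclosing circle is determined by three boundary points: (3, 4), (3, -6), (-4, 2).
Their circumcentre is (9/14, -1) with r² = 5989/196.
The farthest remaining point (-2, -4) is at distance² 3133/196 ≤ 5989/196.

5989/196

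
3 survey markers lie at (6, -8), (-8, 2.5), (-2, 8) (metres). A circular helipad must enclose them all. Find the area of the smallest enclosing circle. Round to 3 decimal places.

260.163

Call the three points A, B, C in the order given.
Side lengths²: AB² = 306.25, AC² = 320, BC² = 66.25.
Since AC² = 320 < 306.25 + 66.25 = 372.5, the triangle is acute, so the smallest enclosing circle is the circumcircle.
Circumcentre = (0.5, -0.75), r² = 82.8125.
Area = π·r² = π·82.8125 ≈ 260.163.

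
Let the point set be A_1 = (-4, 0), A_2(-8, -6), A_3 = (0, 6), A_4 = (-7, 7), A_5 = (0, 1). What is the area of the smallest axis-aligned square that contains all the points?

169

The bounding box has width 8 and height 13.
An axis-aligned square enclosing the set must have side ≥ max(width, height).
So the minimum side is max(8, 13) = 13.
Area = 13² = 169.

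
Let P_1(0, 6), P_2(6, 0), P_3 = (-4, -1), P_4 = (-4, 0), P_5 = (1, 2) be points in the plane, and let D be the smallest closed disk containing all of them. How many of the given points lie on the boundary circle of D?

3

A smallest enclosing disk is always determined by at most three of the input points on its boundary.
The minimum enclosing circle is determined by three boundary points: P_1, P_2, P_3.
Their circumcentre is (19/22, 19/22) with r² = 6565/242.
The farthest remaining point P_4 is at distance² 5905/242 ≤ 6565/242.
The points at distance exactly r from the centre are P_1, P_2, P_3 — 3 points.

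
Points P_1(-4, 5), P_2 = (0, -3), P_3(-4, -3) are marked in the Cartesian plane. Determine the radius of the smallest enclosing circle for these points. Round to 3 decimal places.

4.472

Side lengths²: P_1P_2² = 80, P_1P_3² = 64, P_2P_3² = 16.
Since P_1P_2² = 80 ≥ 64 + 16 = 80, the angle opposite P_1P_2 is not acute, so the smallest enclosing circle has P_1P_2 as diameter.
Centre = midpoint of P_1P_2 = (-2, 1), r² = 80/4 = 20.
r = √20 ≈ 4.472.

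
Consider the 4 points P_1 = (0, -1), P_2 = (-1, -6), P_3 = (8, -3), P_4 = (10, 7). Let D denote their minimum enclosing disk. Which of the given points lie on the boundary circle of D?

P_2, P_4

By Welzl's lemma the MEC is supported by two points (diametrically opposite) or three points (on a circumcircle).
The farthest pair is P_2–P_4 with squared distance 290. The circle on this segment as diameter has centre (4.5, 0.5) and r² = 290/4 = 72.5.
Check P_1: distance² to centre = 22.5 ≤ 72.5, so it lies inside.
All remaining points lie in this disk, and no smaller disk contains both endpoints, so this is the minimum enclosing circle.
The points at distance exactly r from the centre are P_2, P_4 — 2 points.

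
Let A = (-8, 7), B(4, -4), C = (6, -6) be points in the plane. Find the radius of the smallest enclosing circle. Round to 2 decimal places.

9.55

Side lengths²: AB² = 265, AC² = 365, BC² = 8.
Since AC² = 365 ≥ 265 + 8 = 273, the angle opposite AC is not acute, so the smallest enclosing circle has AC as diameter.
Centre = midpoint of AC = (-1, 0.5), r² = 365/4 = 91.25.
r = √(91.25) ≈ 9.55.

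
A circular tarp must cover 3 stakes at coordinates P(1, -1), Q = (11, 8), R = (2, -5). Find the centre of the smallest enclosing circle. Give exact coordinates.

(6.5, 1.5)

Side lengths²: PQ² = 181, PR² = 17, QR² = 250.
Since QR² = 250 ≥ 181 + 17 = 198, the angle opposite QR is not acute, so the smallest enclosing circle has QR as diameter.
Centre = midpoint of QR = (6.5, 1.5), r² = 250/4 = 62.5.
Centre = (6.5, 1.5).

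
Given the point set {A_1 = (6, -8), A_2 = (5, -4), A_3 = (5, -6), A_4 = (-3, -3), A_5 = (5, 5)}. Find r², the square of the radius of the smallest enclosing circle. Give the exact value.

A smallest enclosing disk is always determined by at most three of the input points on its boundary.
The minimum enclosing circle is determined by three boundary points: A_1, A_4, A_5.
Their circumcentre is (51/14, -23/14) with r² = 4505/98.
The farthest remaining point A_3 is at distance² 2041/98 ≤ 4505/98.

4505/98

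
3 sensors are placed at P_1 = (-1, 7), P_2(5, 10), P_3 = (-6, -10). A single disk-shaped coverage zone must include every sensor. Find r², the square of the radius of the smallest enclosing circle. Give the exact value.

130.25

Side lengths²: P_1P_2² = 45, P_1P_3² = 314, P_2P_3² = 521.
Since P_2P_3² = 521 ≥ 314 + 45 = 359, the angle opposite P_2P_3 is not acute, so the smallest enclosing circle has P_2P_3 as diameter.
Centre = midpoint of P_2P_3 = (-0.5, 0), r² = 521/4 = 130.25.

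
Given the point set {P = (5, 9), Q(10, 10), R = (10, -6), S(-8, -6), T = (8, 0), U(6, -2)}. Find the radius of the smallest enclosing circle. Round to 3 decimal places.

12.042

The minimum enclosing circle of a finite set is fixed by two of the points (as a diameter) or three (as a circumcircle).
The farthest pair is Q–S with squared distance 580. The circle on this segment as diameter has centre (1, 2) and r² = 580/4 = 145.
Check P: distance² to centre = 65 ≤ 145, so it lies inside.
All remaining points lie in this disk, and no smaller disk contains both endpoints, so this is the minimum enclosing circle.
r = √145 ≈ 12.042.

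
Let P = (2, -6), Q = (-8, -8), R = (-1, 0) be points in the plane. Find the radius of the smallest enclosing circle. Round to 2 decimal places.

Side lengths²: PQ² = 104, PR² = 45, QR² = 113.
Since QR² = 113 < 104 + 45 = 149, the triangle is acute, so the smallest enclosing circle is the circumcircle.
Circumcentre = (-75/22, -109/22), r² = 7345/242.
r = √(7345/242) ≈ 5.51.

5.51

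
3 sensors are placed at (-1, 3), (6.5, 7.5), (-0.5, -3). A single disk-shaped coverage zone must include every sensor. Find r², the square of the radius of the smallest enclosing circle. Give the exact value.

39.8125

Call the three points A, B, C in the order given.
Side lengths²: AB² = 76.5, AC² = 36.25, BC² = 159.25.
Since BC² = 159.25 ≥ 76.5 + 36.25 = 112.75, the angle opposite BC is not acute, so the smallest enclosing circle has BC as diameter.
Centre = midpoint of BC = (3, 2.25), r² = 159.25/4 = 39.8125.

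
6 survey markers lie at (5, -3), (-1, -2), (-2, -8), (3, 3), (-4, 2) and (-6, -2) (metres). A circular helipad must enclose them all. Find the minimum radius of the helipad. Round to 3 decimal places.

A smallest enclosing disk is always determined by at most three of the input points on its boundary.
The minimum enclosing circle is determined by three boundary points: (-2, -8), (3, 3), (-6, -2).
Their circumcentre is (2/37, -85/37) with r² = 50297/1369.
The farthest remaining point (-4, 2) is at distance² 47781/1369 ≤ 50297/1369.
r = √(50297/1369) ≈ 6.061.

6.061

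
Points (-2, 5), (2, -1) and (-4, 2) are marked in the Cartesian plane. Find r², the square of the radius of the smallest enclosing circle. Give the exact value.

13.203125

Call the three points A, B, C in the order given.
Side lengths²: AB² = 52, AC² = 13, BC² = 45.
Since AB² = 52 < 45 + 13 = 58, the triangle is acute, so the smallest enclosing circle is the circumcircle.
Circumcentre = (-0.375, 1.75), r² = 13.203125.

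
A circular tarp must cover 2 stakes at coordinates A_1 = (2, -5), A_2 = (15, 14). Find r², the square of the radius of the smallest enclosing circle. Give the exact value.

132.5

The smallest circle enclosing two points has them as diameter endpoints.
Centre = midpoint = (8.5, 4.5); r² = |A_1A_2|²/4 = 530/4 = 132.5.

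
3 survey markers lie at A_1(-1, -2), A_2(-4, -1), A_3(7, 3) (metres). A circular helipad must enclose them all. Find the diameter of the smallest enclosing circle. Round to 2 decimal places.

11.70

Side lengths²: A_1A_2² = 10, A_1A_3² = 89, A_2A_3² = 137.
Since A_2A_3² = 137 ≥ 89 + 10 = 99, the angle opposite A_2A_3 is not acute, so the smallest enclosing circle has A_2A_3 as diameter.
Centre = midpoint of A_2A_3 = (1.5, 1), r² = 137/4 = 34.25.
Diameter = 2r = 2√(34.25) ≈ 11.70.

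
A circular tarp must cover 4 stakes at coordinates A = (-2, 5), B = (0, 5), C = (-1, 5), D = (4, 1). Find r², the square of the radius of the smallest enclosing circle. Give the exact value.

A smallest enclosing disk is always determined by at most three of the input points on its boundary.
The farthest pair is A–D with squared distance 52. The circle on this segment as diameter has centre (1, 3) and r² = 52/4 = 13.
Check B: distance² to centre = 5 ≤ 13, so it lies inside.
All remaining points lie in this disk, and no smaller disk contains both endpoints, so this is the minimum enclosing circle.

13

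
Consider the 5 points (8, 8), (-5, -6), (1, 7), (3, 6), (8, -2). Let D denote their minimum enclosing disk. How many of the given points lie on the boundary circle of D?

2

A smallest enclosing disk is always determined by at most three of the input points on its boundary.
The farthest pair is (8, 8)–(-5, -6) with squared distance 365. The circle on this segment as diameter has centre (1.5, 1) and r² = 365/4 = 91.25.
Check (1, 7): distance² to centre = 36.25 ≤ 91.25, so it lies inside.
All remaining points lie in this disk, and no smaller disk contains both endpoints, so this is the minimum enclosing circle.
The points at distance exactly r from the centre are (8, 8), (-5, -6) — 2 points.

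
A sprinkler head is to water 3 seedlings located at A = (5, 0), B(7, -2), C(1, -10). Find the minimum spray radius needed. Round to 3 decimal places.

Side lengths²: AB² = 8, AC² = 116, BC² = 100.
Since AC² = 116 ≥ 100 + 8 = 108, the angle opposite AC is not acute, so the smallest enclosing circle has AC as diameter.
Centre = midpoint of AC = (3, -5), r² = 116/4 = 29.
r = √29 ≈ 5.385.

5.385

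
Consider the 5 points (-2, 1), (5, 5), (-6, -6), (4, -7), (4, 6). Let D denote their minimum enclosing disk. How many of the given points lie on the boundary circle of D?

A smallest enclosing disk is always determined by at most three of the input points on its boundary.
The minimum enclosing circle is determined by three boundary points: (-6, -6), (4, -7), (4, 6).
Their circumcentre is (-0.4, -0.5) with r² = 61.61.
The farthest remaining point (5, 5) is at distance² 59.41 ≤ 61.61.
The points at distance exactly r from the centre are (-6, -6), (4, -7), (4, 6) — 3 points.

3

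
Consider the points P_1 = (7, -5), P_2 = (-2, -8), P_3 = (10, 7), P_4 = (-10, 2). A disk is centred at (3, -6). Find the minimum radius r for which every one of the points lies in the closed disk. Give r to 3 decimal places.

The required radius is the distance from (3, -6) to the farthest point.
Squared distances: 17, 29, 218, 233.
Maximum is 233, attained at P_4.
r = √233 ≈ 15.264.

15.264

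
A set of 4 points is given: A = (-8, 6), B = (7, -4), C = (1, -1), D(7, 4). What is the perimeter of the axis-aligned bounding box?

50

Width = max x − min x = 7 − (-8) = 15.
Height = max y − min y = 6 − (-4) = 10.
Perimeter = 2(15 + 10) = 50.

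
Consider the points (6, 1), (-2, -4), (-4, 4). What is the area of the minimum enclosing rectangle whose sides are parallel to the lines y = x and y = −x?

84.5

In coordinates u = x + y, v = x − y the rectangle is axis-aligned; the map (x,y)→(u,v) scales areas by 2.
u-values: 7, -6, 0; range = 7 − (-6) = 13.
v-values: 5, 2, -8; range = 5 − (-8) = 13.
Area = (13 × 13) / 2 = 84.5.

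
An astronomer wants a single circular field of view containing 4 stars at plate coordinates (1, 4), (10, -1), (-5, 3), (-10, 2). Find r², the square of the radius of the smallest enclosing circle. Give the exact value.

The minimum enclosing circle of a finite set is fixed by two of the points (as a diameter) or three (as a circumcircle).
The farthest pair is (10, -1)–(-10, 2) with squared distance 409. The circle on this segment as diameter has centre (0, 0.5) and r² = 409/4 = 102.25.
Check (1, 4): distance² to centre = 13.25 ≤ 102.25, so it lies inside.
All remaining points lie in this disk, and no smaller disk contains both endpoints, so this is the minimum enclosing circle.

102.25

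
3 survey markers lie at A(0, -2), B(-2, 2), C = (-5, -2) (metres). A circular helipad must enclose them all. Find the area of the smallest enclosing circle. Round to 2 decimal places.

24.54

Side lengths²: AB² = 20, AC² = 25, BC² = 25.
Since BC² = 25 < 25 + 20 = 45, the triangle is acute, so the smallest enclosing circle is the circumcircle.
Circumcentre = (-2.5, -0.75), r² = 7.8125.
Area = π·r² = π·7.8125 ≈ 24.54.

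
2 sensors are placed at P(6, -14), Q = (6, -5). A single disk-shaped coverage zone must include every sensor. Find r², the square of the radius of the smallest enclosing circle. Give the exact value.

20.25

The smallest circle enclosing two points has them as diameter endpoints.
Centre = midpoint = (6, -9.5); r² = |PQ|²/4 = 81/4 = 20.25.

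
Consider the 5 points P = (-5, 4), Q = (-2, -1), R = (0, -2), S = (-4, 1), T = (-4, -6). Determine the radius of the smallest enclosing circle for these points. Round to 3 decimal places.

A smallest enclosing disk is always determined by at most three of the input points on its boundary.
The farthest pair is P–T with squared distance 101. The circle on this segment as diameter has centre (-4.5, -1) and r² = 101/4 = 25.25.
Check Q: distance² to centre = 6.25 ≤ 25.25, so it lies inside.
All remaining points lie in this disk, and no smaller disk contains both endpoints, so this is the minimum enclosing circle.
r = √(25.25) ≈ 5.025.

5.025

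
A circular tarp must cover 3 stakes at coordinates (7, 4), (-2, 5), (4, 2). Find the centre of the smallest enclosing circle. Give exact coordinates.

Call the three points A, B, C in the order given.
Side lengths²: AB² = 82, AC² = 13, BC² = 45.
Since AB² = 82 ≥ 45 + 13 = 58, the angle opposite AB is not acute, so the smallest enclosing circle has AB as diameter.
Centre = midpoint of AB = (2.5, 4.5), r² = 82/4 = 20.5.
Centre = (2.5, 4.5).

(2.5, 4.5)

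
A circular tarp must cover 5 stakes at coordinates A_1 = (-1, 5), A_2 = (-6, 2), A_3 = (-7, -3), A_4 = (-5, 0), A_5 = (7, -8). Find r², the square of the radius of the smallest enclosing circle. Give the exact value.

By Welzl's lemma the MEC is supported by two points (diametrically opposite) or three points (on a circumcircle).
The farthest pair is A_2–A_5 with squared distance 269. The circle on this segment as diameter has centre (0.5, -3) and r² = 269/4 = 67.25.
Check A_1: distance² to centre = 66.25 ≤ 67.25, so it lies inside.
All remaining points lie in this disk, and no smaller disk contains both endpoints, so this is the minimum enclosing circle.

67.25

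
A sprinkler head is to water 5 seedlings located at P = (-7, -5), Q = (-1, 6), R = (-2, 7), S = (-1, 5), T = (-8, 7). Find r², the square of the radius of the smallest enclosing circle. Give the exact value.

The minimum enclosing circle is determined by three boundary points: P, R, T.
Their circumcentre is (-5, 29/24) with r² = 24505/576.
The farthest remaining point Q is at distance² 22441/576 ≤ 24505/576.

24505/576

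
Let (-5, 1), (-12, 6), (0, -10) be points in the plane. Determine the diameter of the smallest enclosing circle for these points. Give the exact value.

20

Call the three points A, B, C in the order given.
Side lengths²: AB² = 74, AC² = 146, BC² = 400.
Since BC² = 400 ≥ 146 + 74 = 220, the angle opposite BC is not acute, so the smallest enclosing circle has BC as diameter.
Centre = midpoint of BC = (-6, -2), r² = 400/4 = 100.
Diameter = 2r = 2√100 = 20.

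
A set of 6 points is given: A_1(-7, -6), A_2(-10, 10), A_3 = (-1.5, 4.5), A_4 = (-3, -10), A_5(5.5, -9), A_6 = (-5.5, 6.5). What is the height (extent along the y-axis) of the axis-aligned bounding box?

20

max y = 10, min y = -10, so height = 20.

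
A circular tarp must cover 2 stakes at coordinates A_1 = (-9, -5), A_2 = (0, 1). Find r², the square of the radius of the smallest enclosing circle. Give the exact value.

29.25

The smallest circle enclosing two points has them as diameter endpoints.
Centre = midpoint = (-4.5, -2); r² = |A_1A_2|²/4 = 117/4 = 29.25.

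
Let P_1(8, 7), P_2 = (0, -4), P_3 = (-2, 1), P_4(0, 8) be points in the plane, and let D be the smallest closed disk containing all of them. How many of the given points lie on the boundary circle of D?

The minimum enclosing circle is determined by three boundary points: P_1, P_2, P_4.
Their circumcentre is (3.3125, 2) with r² = 46.97265625.
The farthest remaining point P_3 is at distance² 29.22265625 ≤ 46.97265625.
The points at distance exactly r from the centre are P_1, P_2, P_4 — 3 points.

3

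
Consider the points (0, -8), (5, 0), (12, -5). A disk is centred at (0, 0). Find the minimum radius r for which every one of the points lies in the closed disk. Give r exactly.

13

The required radius is the distance from (0, 0) to the farthest point.
Squared distances: 64, 25, 169.
Maximum is 169, attained at (12, -5).
r = √169 = 13.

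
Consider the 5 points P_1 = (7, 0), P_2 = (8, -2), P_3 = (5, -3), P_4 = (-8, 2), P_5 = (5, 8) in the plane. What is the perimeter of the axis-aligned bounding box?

54

Width = max x − min x = 8 − (-8) = 16.
Height = max y − min y = 8 − (-3) = 11.
Perimeter = 2(16 + 11) = 54.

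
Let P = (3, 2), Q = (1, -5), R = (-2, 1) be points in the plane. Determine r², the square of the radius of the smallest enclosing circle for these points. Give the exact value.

3445/242

Side lengths²: PQ² = 53, PR² = 26, QR² = 45.
Since PQ² = 53 < 45 + 26 = 71, the triangle is acute, so the smallest enclosing circle is the circumcircle.
Circumcentre = (23/22, -27/22), r² = 3445/242.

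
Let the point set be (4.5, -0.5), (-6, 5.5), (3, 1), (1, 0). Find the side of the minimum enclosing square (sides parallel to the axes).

The bounding box has width 10.5 and height 6.
An axis-aligned square enclosing the set must have side ≥ max(width, height).
So the minimum side is max(10.5, 6) = 10.5.

10.5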